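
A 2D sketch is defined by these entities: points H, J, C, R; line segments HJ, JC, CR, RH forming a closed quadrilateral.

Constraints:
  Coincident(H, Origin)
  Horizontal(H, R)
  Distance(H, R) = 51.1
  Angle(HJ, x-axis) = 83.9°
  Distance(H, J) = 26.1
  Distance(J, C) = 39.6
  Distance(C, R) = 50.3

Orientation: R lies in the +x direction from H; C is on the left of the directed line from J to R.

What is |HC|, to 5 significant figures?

59.760

H is at the origin; HR is horizontal with |HR| = 51.1 and R in +x, so R = (51.1, 0). HJ runs at 83.9° with |HJ| = 26.1, so J = (2.7735, 25.952). C is determined by |JC| = 39.6 and |CR| = 50.3 together: it lies at the intersection of circle(J, 39.6) and circle(R, 50.3). With |JR| = 54.854, the foot of the radical line on JR is 18.659 from J and the perpendicular offset is √(39.6² − 18.659²) = 34.929. Taking the left-of-JR solution: C = (35.737, 47.897).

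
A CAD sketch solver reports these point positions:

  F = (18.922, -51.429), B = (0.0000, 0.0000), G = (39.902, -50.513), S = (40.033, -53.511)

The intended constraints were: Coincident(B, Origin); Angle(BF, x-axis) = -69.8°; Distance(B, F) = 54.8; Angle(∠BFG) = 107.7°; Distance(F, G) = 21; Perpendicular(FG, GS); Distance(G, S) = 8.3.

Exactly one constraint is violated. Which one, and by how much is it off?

Distance(G, S) = 8.3 — off by 5.30.

B = (0.00, 0.00) ✓; BF at -69.80° ✓; |BF| = 54.80 ✓; ∠BFG = 107.7° ✓; |FG| = 21.00 ✓; ∠(FG, GS) = 90.00° ✓; |GS| = 3.001 ✗.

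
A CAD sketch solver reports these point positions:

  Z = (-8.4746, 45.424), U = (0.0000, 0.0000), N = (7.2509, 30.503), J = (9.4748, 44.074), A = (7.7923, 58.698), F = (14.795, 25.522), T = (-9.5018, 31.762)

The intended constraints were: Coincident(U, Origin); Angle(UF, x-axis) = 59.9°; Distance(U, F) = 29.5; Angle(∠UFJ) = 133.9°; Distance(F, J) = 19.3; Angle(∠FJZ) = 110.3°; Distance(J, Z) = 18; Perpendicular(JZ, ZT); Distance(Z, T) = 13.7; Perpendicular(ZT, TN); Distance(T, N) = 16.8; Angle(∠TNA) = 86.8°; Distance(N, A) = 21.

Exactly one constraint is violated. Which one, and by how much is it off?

Distance(N, A) = 21 — off by 7.20.

U = (0.00, 0.00) ✓; UF at 59.90° ✓; |UF| = 29.50 ✓; ∠UFJ = 133.9° ✓; |FJ| = 19.30 ✓; ∠FJZ = 110.3° ✓; |JZ| = 18.00 ✓; ∠(JZ, ZT) = 90.00° ✓; |ZT| = 13.70 ✓; ∠(ZT, TN) = 90.00° ✓; |TN| = 16.80 ✓; ∠TNA = 86.80° ✓; |NA| = 28.20 ✗.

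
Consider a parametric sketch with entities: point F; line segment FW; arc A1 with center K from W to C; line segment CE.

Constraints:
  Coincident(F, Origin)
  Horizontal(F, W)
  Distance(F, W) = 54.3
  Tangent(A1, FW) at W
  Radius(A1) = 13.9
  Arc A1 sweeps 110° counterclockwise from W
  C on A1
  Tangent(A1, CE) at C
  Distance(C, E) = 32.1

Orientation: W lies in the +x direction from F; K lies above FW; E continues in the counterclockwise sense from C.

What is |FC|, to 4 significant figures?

69.90

F is at the origin; F and W share the same y with |FW| = 54.3 and W on the +x side, so W = (54.30, 0.000). The tangent condition forces KW to be normal to FW, so K = W + (0, 13.9) = (54.30, 13.90). On A1, W sits at bearing -90° from K; a 110° counterclockwise sweep puts C at bearing 20°, so C = K + 13.9·(cos 20°, sin 20°) = (67.36, 18.65). Then |FC| = |C − F| = 69.90.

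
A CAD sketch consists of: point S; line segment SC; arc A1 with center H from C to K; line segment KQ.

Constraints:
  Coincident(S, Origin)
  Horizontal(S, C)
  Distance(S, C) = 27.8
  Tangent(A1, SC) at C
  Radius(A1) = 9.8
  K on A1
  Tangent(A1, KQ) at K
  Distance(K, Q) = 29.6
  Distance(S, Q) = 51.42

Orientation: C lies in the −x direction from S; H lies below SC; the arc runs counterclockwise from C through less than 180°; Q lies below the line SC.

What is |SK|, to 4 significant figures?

39.21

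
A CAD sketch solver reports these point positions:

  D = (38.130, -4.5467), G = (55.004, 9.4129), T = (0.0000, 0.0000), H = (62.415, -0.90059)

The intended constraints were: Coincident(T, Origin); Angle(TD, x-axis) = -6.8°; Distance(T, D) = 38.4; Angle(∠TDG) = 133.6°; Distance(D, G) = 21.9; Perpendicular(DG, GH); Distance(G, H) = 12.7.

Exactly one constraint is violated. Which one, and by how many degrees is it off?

Perpendicular(DG, GH) — off by 3.90°.

T = (0.00, 0.00) ✓; TD at -6.800° ✓; |TD| = 38.40 ✓; ∠TDG = 133.6° ✓; |DG| = 21.90 ✓; ∠(DG, GH) = 93.90° ✗; |GH| = 12.70 ✓.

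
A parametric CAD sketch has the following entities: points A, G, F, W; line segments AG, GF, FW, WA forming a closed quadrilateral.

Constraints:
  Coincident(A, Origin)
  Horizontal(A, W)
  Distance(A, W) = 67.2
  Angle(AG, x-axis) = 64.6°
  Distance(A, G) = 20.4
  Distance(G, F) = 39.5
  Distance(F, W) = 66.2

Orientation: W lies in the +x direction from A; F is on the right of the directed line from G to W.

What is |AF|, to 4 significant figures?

21.28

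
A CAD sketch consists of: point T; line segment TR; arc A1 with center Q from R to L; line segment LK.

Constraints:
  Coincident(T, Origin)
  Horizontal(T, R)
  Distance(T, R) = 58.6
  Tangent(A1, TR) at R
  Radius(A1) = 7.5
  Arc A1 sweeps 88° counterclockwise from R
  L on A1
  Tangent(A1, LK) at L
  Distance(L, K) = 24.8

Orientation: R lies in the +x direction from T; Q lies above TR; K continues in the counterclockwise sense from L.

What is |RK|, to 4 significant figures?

33.10

T is at the origin; TR is horizontal with |TR| = 58.6 and R on the +x side, so R = (58.60, 0.000). A1 meets TR tangentially, so QR is at right angles to TR, so Q = R + (0, 7.5) = (58.60, 7.500). On A1, R sits at bearing -90° from Q; an 88° counterclockwise sweep puts L at bearing -2°, so L = Q + 7.5·(cos -2°, sin -2°) = (66.10, 7.238). Tangency of A1 to LK means the radius QL is perpendicular to LK, so LK runs along (−sin -2°, cos -2°); with |LK| = 24.8, K = (66.96, 32.02). Then |RK| = |K − R| = 33.10.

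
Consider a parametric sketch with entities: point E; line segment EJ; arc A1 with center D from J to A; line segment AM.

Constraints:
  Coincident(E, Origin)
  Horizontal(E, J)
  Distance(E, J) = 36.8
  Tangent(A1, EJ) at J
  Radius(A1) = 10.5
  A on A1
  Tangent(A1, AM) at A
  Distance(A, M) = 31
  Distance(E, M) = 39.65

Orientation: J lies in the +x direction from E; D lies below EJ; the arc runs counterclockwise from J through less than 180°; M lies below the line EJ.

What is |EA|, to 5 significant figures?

27.802

Checks: ∠(DJ, JE) = 90.00° ✓; |DJ| = 10.50 ✓; |DA| = 10.50 ✓; ∠(DA, AM) = 90.00° ✓; |AM| = 31.00 ✓; |EM| = 39.65 ✓.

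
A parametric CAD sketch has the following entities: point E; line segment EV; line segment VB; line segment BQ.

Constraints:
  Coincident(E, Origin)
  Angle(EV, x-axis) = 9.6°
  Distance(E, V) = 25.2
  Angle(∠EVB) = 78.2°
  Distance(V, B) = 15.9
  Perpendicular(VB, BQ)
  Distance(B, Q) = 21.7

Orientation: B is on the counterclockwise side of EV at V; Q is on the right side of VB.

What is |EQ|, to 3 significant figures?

47.6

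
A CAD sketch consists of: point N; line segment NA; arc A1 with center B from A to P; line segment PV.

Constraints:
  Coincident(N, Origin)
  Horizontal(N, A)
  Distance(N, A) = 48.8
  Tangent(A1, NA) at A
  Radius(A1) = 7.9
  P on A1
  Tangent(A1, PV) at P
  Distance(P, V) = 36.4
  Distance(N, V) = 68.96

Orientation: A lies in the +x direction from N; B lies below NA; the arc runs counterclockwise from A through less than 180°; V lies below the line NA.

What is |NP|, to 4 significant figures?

42.53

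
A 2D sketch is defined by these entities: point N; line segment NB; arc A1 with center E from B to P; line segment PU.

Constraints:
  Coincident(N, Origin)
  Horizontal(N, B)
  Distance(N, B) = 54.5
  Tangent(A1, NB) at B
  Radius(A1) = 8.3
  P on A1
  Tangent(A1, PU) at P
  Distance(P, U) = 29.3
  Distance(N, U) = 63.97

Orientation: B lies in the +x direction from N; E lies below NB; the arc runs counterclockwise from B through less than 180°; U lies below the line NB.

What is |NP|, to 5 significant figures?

47.302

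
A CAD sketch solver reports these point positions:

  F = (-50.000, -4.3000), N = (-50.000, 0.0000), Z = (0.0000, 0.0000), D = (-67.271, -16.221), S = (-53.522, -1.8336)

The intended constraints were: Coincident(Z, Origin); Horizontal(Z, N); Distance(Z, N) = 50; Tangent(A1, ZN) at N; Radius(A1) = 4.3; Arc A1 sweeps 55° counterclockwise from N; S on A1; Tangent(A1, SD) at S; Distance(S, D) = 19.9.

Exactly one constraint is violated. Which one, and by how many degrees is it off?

Tangent(A1, SD) at S — off by 8.70°.

Z = (0.00, 0.00) ✓; Z.y = 0.00, N.y = 0.00 ✓; |ZN| = 50.00 ✓; ∠(FN, NZ) = 90.00° ✓; |FN| = 4.300 ✓; bearing(F→S) − bearing(F→N) = 55.00° ✓; |FS| = 4.300 ✓; ∠(FS, SD) = 98.70° ✗; |SD| = 19.90 ✓.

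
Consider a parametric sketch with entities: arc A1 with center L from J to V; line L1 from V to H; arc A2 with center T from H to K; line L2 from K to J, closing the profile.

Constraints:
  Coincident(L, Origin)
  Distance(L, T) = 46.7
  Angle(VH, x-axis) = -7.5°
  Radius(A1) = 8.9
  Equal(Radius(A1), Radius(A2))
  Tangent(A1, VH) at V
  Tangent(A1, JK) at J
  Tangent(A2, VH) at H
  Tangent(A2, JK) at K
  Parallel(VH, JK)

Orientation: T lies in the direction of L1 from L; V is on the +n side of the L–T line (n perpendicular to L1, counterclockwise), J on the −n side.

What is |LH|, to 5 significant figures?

47.541

The slot axis is L1's direction at -7.5°, so u = (cos -7.5°, sin -7.5°) = (0.99144, -0.13053) and n = (−sin -7.5°, cos -7.5°) = (0.13053, 0.99144). L is at the origin and T lies 46.7 along u from L, so T = 46.7·u = (46.300, -6.0956). Tangency of A1 to both parallel lines with radius 8.9 puts V and J at L ± 8.9·n: V = (1.1617, 8.8239), J = (-1.1617, -8.8239). Equal radii place H and K the same way about T: H = T + 8.9·n = (47.462, 2.7283), K = T − 8.9·n = (45.139, -14.919). Then |LH| = |H − L| = 47.541.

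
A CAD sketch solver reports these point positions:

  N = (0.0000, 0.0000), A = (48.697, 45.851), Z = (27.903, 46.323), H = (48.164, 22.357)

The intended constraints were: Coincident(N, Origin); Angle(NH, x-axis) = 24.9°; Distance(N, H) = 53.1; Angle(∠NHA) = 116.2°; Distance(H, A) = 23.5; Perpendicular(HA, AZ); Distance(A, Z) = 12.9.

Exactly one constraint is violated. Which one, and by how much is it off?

Distance(A, Z) = 12.9 — off by 7.90.

N = (0.00, 0.00) ✓; NH at 24.90° ✓; |NH| = 53.10 ✓; ∠NHA = 116.2° ✓; |HA| = 23.50 ✓; ∠(HA, AZ) = 90.00° ✓; |AZ| = 20.80 ✗.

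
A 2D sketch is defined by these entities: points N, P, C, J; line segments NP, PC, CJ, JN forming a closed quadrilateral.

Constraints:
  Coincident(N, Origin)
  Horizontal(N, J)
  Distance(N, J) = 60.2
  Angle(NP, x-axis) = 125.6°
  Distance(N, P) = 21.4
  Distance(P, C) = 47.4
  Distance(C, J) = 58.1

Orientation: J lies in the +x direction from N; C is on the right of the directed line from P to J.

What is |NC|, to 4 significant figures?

26.60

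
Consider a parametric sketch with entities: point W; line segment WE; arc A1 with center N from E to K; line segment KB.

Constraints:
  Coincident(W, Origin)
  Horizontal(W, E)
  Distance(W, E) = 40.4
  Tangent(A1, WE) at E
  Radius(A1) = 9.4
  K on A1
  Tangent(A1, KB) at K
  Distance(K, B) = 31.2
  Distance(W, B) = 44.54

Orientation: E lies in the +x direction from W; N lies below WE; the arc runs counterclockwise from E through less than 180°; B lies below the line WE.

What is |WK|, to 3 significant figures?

32.1

Checks: |NK| = 9.400 ✓; ∠(NK, KB) = 90.00° ✓; |KB| = 31.20 ✓; |WB| = 44.54 ✓.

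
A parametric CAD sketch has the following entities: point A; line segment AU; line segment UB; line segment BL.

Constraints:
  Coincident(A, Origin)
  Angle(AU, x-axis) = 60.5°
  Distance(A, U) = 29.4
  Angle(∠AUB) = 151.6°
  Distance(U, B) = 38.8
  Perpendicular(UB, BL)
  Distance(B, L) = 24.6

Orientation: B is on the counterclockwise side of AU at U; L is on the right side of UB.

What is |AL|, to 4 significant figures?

75.30

∠AUB = 151.6°, so UB runs at 60.5° + (180° − 151.6°) = 88.90° from the x-axis; with |UB| = 38.8, B = U + 38.8·(cos 88.90°, sin 88.90°) = (15.22, 64.38). UB ⟂ BL; with |BL| = 24.6 on the right of UB, L = B + 24.6·(0.9998, -0.01920) = (39.82, 63.91). Then |AL| = |L − A| = 75.30.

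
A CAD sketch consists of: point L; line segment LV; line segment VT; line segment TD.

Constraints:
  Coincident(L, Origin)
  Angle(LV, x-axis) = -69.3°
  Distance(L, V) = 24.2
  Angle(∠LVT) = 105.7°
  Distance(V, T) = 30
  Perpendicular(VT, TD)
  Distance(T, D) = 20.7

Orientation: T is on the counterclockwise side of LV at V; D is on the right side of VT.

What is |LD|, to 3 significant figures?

57.2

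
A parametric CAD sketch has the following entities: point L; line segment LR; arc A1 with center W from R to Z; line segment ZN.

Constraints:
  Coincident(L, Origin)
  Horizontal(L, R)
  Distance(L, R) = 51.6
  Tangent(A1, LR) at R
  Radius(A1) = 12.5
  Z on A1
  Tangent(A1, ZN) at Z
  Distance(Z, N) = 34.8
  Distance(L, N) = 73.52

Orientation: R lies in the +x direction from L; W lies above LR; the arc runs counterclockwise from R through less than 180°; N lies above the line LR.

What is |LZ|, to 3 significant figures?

65.6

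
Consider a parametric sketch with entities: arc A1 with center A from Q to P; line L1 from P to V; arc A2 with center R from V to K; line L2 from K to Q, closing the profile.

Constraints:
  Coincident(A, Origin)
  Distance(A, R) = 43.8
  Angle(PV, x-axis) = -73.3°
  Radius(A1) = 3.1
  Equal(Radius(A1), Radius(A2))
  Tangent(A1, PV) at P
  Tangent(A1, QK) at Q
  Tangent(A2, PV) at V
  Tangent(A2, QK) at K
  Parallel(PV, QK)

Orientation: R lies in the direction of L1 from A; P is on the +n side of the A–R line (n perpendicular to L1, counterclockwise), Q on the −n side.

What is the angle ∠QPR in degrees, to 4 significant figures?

85.95°

The slot axis is L1's direction at -73.3°, so u = (cos -73.3°, sin -73.3°) = (0.2874, -0.9578) and n = (−sin -73.3°, cos -73.3°) = (0.9578, 0.2874). A is at the origin and R lies 43.8 along u from A, so R = 43.8·u = (12.59, -41.95). Tangency of A1 to both parallel lines with radius 3.1 puts P and Q at A ± 3.1·n: P = (2.969, 0.8908), Q = (-2.969, -0.8908). Then cos ∠QPR = PQ·PR / (|PQ||PR|), giving 85.95°.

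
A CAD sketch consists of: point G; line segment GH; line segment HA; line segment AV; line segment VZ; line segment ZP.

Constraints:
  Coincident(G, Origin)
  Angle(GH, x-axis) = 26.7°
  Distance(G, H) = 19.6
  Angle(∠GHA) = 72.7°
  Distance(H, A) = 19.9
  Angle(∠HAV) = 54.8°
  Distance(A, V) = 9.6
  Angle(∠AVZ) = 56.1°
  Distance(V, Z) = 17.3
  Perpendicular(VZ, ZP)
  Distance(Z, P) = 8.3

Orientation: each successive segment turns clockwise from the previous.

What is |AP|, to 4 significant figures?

11.95

G is at the origin; GH runs at 26.7° with length 19.6, so H = (17.51, 8.807). ∠GHA = 72.7° gives HA at -80.60° from the x-axis; with |HA| = 19.9, A = (20.76, -10.83). ∠HAV = 54.8° gives AV at 154.2° from the x-axis; with |AV| = 9.6, V = (12.12, -6.648). ∠AVZ = 56.1° gives VZ at 30.30° from the x-axis; with |VZ| = 17.3, Z = (27.05, 2.080). VZ ⟂ ZP, so ZP runs at -59.70°; with |ZP| = 8.3, P = (31.24, -5.086). Then |AP| = |P − A| = 11.95.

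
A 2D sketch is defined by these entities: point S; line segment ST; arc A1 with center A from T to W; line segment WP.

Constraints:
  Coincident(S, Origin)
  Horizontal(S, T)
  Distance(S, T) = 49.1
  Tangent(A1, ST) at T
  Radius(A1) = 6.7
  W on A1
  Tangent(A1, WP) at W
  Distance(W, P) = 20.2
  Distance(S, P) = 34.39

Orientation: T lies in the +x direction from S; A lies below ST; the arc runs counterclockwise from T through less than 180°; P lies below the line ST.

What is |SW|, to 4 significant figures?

44.35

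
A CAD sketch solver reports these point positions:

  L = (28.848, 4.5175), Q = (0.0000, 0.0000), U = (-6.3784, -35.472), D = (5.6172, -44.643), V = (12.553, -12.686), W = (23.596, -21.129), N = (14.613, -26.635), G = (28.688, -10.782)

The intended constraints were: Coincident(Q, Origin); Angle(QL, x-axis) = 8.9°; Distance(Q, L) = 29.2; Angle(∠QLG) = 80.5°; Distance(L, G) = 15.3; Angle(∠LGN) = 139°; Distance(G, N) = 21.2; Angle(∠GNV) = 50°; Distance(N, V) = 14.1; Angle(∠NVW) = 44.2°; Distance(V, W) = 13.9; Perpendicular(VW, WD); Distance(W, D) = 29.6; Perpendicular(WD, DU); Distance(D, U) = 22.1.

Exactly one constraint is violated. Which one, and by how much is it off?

Distance(D, U) = 22.1 — off by 7.00.

Q = (0.00, 0.00) ✓; QL at 8.900° ✓; |QL| = 29.20 ✓; ∠QLG = 80.50° ✓; |LG| = 15.30 ✓; ∠LGN = 139.0° ✓; |GN| = 21.20 ✓; ∠GNV = 50.00° ✓; |NV| = 14.10 ✓; ∠NVW = 44.20° ✓; |VW| = 13.90 ✓; ∠(VW, WD) = 90.00° ✓; |WD| = 29.60 ✓; ∠(WD, DU) = 90.00° ✓; |DU| = 15.10 ✗.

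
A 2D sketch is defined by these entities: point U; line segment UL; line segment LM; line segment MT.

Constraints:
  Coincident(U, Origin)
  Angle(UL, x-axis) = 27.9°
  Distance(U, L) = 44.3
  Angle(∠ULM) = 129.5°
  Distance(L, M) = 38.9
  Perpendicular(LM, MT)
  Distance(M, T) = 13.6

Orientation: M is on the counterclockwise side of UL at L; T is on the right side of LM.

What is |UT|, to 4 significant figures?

82.36

∠ULM = 129.5°, so LM runs at 27.9° + (180° − 129.5°) = 78.40° from the x-axis; with |LM| = 38.9, M = L + 38.9·(cos 78.40°, sin 78.40°) = (46.97, 58.83). LM is perpendicular to MT; with |MT| = 13.6 on the right of LM, T = M + 13.6·(0.9796, -0.2011) = (60.29, 56.10). Then |UT| = |T − U| = 82.36.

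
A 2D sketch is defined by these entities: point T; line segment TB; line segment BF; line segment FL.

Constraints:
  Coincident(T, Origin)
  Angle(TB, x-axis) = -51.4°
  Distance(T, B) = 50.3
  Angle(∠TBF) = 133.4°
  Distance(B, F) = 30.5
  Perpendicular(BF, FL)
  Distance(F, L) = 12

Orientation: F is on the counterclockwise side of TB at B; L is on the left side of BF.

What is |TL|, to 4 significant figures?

69.54

∠TBF = 133.4°, so BF runs at -51.4° + (180° − 133.4°) = -4.800° from the x-axis; with |BF| = 30.5, F = B + 30.5·(cos -4.800°, sin -4.800°) = (61.77, -41.86). The perpendicularity gives FL at right angles to BF; with |FL| = 12.0 on the left of BF, L = F + 12.0·(0.08368, 0.9965) = (62.78, -29.90). Then |TL| = |L − T| = 69.54.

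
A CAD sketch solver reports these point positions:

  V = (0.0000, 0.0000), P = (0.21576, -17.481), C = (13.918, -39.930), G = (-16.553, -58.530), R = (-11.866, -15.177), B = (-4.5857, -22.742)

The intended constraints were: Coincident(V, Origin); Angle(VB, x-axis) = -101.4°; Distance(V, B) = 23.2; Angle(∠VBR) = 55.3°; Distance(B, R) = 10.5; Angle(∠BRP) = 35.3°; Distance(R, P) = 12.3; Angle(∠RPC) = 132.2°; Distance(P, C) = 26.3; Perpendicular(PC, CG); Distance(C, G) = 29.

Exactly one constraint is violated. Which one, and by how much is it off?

Distance(C, G) = 29 — off by 6.70.

V = (0.00, 0.00) ✓; VB at -101.4° ✓; |VB| = 23.20 ✓; ∠VBR = 55.30° ✓; |BR| = 10.50 ✓; ∠BRP = 35.30° ✓; |RP| = 12.30 ✓; ∠RPC = 132.2° ✓; |PC| = 26.30 ✓; ∠(PC, CG) = 90.00° ✓; |CG| = 35.70 ✗.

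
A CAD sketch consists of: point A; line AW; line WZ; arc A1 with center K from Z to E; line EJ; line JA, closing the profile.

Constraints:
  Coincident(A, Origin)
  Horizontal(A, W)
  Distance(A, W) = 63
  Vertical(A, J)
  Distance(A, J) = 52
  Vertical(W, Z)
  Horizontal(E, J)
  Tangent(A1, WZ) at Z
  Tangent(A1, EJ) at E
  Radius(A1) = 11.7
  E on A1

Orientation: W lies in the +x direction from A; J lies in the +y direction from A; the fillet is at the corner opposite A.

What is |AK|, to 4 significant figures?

65.24

A and J share the same x with |AJ| = 52.0 and J on the +y side, so J = (0.000, 52.00). The virtual corner opposite A is at (63.00, 52.00). The tangent condition forces KZ to be normal to WZ and tangency of A1 to EJ means the radius KE is perpendicular to EJ, with radius 11.7, so the center K sits 11.7 in from both sides at K = (51.30, 40.30). Then |AK| = |K − A| = 65.24.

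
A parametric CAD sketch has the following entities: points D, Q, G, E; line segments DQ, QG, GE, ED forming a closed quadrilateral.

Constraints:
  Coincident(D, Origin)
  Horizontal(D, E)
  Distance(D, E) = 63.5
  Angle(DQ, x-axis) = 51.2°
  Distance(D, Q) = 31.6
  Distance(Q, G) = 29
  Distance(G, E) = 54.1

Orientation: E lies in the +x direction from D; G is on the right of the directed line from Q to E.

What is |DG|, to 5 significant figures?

9.7722

D is at the origin; D and E share the same y with |DE| = 63.5 and E in +x, so E = (63.5, 0). DQ runs at 51.2° with |DQ| = 31.6, so Q = (19.801, 24.627). G is determined by |QG| = 29.0 and |GE| = 54.1 together: it lies at the intersection of circle(Q, 29.0) and circle(E, 54.1). With |QE| = 50.161, the foot of the radical line on QE is 4.2893 from Q and the perpendicular offset is √(29.0² − 4.2893²) = 28.681. Taking the right-of-QE solution: G = (9.4562, -2.4652).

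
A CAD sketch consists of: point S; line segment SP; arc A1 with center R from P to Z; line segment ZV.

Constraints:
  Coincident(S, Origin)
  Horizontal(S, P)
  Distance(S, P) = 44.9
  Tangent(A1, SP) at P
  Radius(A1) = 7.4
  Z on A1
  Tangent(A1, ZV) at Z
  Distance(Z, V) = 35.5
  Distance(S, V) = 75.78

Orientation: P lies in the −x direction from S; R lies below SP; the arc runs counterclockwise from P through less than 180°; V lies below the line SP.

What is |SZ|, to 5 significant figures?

51.819

Checks: |RZ| = 7.400 ✓; ∠(RZ, ZV) = 90.00° ✓; |ZV| = 35.50 ✓; |SV| = 75.78 ✓.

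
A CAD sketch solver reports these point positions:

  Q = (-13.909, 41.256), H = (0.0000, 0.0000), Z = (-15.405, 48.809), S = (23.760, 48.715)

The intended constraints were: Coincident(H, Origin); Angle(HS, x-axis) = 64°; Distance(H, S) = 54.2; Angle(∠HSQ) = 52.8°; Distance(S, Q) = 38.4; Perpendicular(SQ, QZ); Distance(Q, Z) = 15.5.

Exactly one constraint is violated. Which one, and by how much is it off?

Distance(Q, Z) = 15.5 — off by 7.80.

H = (0.00, 0.00) ✓; HS at 64.00° ✓; |HS| = 54.20 ✓; ∠HSQ = 52.80° ✓; |SQ| = 38.40 ✓; ∠(SQ, QZ) = 90.00° ✓; |QZ| = 7.700 ✗.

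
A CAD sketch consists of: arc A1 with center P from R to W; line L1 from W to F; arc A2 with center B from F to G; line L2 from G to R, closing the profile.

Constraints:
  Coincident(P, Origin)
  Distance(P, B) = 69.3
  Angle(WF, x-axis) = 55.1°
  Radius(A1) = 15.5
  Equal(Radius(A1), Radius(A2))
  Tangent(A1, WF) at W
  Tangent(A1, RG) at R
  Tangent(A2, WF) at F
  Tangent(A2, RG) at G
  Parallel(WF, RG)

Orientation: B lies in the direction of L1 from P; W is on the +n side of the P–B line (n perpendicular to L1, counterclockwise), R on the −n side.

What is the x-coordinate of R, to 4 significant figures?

12.71

The slot axis is L1's direction at 55.1°, so u = (cos 55.1°, sin 55.1°) = (0.5721, 0.8202) and n = (−sin 55.1°, cos 55.1°) = (-0.8202, 0.5721). P is at the origin and B lies 69.3 along u from P, so B = 69.3·u = (39.65, 56.84). Tangency of A1 to both parallel lines with radius 15.5 puts W and R at P ± 15.5·n: W = (-12.71, 8.868), R = (12.71, -8.868). So R.x = 12.71.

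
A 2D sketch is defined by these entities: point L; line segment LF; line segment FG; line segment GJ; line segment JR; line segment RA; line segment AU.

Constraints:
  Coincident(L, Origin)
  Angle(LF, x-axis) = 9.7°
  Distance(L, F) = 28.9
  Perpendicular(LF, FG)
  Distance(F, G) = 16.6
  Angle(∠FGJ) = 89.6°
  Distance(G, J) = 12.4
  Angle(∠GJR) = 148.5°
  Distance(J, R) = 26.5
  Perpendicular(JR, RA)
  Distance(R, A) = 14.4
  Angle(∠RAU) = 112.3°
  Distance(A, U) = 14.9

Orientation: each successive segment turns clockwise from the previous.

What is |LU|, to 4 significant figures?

17.83

The perpendicularity gives RA at right angles to JR, so RA runs at 67.80°; with |RA| = 14.4, A = (-0.04792, 9.848). ∠RAU = 112.3° gives AU at 0.1000° from the x-axis; with |AU| = 14.9, U = (14.85, 9.874). Then |LU| = |U − L| = 17.83.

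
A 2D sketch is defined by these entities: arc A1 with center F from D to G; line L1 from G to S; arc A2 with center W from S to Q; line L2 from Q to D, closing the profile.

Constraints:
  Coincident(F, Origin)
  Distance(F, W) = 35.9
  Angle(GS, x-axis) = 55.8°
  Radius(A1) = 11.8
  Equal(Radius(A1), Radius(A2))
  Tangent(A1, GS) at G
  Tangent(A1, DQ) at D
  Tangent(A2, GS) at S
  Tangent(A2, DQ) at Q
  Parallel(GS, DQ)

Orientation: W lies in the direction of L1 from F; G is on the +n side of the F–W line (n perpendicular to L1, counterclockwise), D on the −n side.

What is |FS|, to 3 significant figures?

37.8

Tangency of A1 to both parallel lines with radius 11.8 puts G and D at F ± 11.8·n: G = (-9.76, 6.63), D = (9.76, -6.63). Equal radii place S and Q the same way about W: S = W + 11.8·n = (10.4, 36.3), Q = W − 11.8·n = (29.9, 23.1). Then |FS| = |S − F| = 37.8.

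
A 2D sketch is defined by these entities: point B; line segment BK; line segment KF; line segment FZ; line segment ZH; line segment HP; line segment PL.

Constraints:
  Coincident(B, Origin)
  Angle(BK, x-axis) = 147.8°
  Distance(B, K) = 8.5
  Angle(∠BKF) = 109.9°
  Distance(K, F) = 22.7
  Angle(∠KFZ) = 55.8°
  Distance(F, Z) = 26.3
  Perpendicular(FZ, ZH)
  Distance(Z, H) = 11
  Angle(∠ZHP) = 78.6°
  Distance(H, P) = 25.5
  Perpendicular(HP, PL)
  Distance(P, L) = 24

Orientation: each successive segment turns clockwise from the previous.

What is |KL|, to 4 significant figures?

36.96

∠ZHP = 78.6° gives HP at 122.1° from the x-axis; with |HP| = 25.5, P = (-5.783, 21.66). The perpendicularity gives PL at right angles to HP, so PL runs at 32.10°; with |PL| = 24.0, L = (14.55, 34.41). Then |KL| = |L − K| = 36.96.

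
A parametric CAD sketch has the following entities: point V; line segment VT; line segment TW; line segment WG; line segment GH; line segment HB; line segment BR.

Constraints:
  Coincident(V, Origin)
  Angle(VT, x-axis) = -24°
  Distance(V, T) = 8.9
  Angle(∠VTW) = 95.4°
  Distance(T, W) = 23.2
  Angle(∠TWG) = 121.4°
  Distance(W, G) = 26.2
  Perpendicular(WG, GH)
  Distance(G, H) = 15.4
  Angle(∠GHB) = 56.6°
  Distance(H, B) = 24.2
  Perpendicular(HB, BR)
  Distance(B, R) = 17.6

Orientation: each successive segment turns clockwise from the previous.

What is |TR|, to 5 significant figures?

42.687

V is at the origin; VT runs at -24.0° with length 8.9, so T = (8.1306, -3.6200). ∠VTW = 95.4° gives TW at -108.60° from the x-axis; with |TW| = 23.2, W = (0.73070, -25.608). ∠TWG = 121.4° gives WG at -167.20° from the x-axis; with |WG| = 26.2, G = (-24.818, -31.413). WG is perpendicular to GH, so GH runs at 102.80°; with |GH| = 15.4, H = (-28.230, -16.395). ∠GHB = 56.6° gives HB at -20.600° from the x-axis; with |HB| = 24.2, B = (-5.5774, -24.910). HB ⟂ BR, so BR runs at -110.60°; with |BR| = 17.6, R = (-11.770, -41.385). Then |TR| = |R − T| = 42.687.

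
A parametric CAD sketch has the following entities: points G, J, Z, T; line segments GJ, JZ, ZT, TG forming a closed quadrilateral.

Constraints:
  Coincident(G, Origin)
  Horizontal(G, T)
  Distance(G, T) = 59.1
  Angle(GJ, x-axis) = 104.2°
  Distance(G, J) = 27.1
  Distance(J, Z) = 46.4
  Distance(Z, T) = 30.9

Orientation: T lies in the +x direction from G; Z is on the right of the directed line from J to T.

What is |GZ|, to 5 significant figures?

28.755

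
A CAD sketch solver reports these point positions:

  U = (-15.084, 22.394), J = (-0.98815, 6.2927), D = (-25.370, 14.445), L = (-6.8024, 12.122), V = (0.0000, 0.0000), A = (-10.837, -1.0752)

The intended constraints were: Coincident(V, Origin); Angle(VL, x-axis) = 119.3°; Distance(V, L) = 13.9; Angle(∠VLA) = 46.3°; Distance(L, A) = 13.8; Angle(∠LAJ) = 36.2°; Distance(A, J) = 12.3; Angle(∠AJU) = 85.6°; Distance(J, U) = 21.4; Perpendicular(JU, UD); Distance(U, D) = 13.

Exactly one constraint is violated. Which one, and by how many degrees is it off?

Perpendicular(JU, UD) — off by 3.50°.

V = (0.00, 0.00) ✓; VL at 119.3° ✓; |VL| = 13.90 ✓; ∠VLA = 46.30° ✓; |LA| = 13.80 ✓; ∠LAJ = 36.20° ✓; |AJ| = 12.30 ✓; ∠AJU = 85.60° ✓; |JU| = 21.40 ✓; ∠(JU, UD) = 86.50° ✗; |UD| = 13.00 ✓.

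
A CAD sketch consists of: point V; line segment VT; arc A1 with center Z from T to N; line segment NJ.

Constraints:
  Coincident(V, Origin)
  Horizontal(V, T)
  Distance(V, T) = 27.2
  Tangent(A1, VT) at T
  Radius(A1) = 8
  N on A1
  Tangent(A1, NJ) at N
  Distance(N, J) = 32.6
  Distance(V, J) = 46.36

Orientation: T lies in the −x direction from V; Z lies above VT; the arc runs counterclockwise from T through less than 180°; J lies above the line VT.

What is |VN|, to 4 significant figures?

21.04

Checks: |ZN| = 8.000 ✓; ∠(ZN, NJ) = 90.00° ✓; |NJ| = 32.60 ✓; |VJ| = 46.36 ✓.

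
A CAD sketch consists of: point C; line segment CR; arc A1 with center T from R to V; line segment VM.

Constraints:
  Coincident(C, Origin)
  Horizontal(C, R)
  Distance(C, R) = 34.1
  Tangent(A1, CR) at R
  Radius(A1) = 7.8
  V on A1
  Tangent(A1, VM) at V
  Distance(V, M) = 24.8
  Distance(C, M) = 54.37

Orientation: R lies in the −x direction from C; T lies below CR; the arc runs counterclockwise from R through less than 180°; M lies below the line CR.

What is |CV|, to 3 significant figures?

42.5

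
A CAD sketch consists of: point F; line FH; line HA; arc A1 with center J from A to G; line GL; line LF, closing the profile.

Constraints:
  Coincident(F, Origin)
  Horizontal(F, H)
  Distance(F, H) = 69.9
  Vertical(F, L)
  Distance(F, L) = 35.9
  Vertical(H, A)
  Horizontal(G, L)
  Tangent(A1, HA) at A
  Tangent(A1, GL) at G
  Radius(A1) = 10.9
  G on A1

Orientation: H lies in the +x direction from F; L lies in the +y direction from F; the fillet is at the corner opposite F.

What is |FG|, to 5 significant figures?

69.064

F is at the origin; FH is horizontal with |FH| = 69.9 and H on the +x side, so H = (69.900, 0.0000). FL is vertical with |FL| = 35.9 and L on the +y side, so L = (0.0000, 35.900). The virtual corner opposite F is at (69.900, 35.900). Tangency of A1 to HA means the radius JA is perpendicular to HA and the tangent condition forces JG to be normal to GL, with radius 10.9, so the center J sits 10.9 in from both sides at J = (59.000, 25.000). That places the tangent points at A = (69.900, 25.000) on HA and G = (59.000, 35.900) on GL. Then |FG| = |G − F| = 69.064.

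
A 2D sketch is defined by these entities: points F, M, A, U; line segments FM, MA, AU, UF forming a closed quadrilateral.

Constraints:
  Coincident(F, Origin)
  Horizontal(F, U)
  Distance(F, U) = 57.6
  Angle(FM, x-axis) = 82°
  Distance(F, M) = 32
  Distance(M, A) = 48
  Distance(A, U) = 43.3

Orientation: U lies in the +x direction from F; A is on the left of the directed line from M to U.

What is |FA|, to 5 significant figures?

66.702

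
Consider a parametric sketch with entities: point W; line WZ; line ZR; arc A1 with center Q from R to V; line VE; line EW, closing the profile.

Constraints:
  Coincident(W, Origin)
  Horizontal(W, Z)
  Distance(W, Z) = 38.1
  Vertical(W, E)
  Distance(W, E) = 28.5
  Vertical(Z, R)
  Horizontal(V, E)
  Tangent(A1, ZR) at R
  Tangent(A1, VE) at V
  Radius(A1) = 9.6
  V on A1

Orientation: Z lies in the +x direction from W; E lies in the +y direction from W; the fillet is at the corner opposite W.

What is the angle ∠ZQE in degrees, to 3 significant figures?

136°

W and E share the same x with |WE| = 28.5 and E on the +y side, so E = (0.00, 28.5). The virtual corner opposite W is at (38.1, 28.5). The tangent condition forces QR to be normal to ZR and A1 meets VE tangentially, so QV is at right angles to VE, with radius 9.6, so the center Q sits 9.6 in from both sides at Q = (28.5, 18.9). Then cos ∠ZQE = QZ·QE / (|QZ||QE|), giving 136°.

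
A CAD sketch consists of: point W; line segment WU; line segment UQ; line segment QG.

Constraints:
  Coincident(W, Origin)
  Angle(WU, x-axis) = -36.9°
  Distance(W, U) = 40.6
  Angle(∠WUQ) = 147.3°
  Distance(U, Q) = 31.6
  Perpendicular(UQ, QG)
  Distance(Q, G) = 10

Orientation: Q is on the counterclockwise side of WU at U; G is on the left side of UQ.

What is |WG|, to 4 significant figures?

66.84

∠WUQ = 147.3°, so UQ runs at -36.9° + (180° − 147.3°) = -4.200° from the x-axis; with |UQ| = 31.6, Q = U + 31.6·(cos -4.200°, sin -4.200°) = (63.98, -26.69). The perpendicularity gives QG at right angles to UQ; with |QG| = 10.0 on the left of UQ, G = Q + 10.0·(0.07324, 0.9973) = (64.71, -16.72). Then |WG| = |G − W| = 66.84.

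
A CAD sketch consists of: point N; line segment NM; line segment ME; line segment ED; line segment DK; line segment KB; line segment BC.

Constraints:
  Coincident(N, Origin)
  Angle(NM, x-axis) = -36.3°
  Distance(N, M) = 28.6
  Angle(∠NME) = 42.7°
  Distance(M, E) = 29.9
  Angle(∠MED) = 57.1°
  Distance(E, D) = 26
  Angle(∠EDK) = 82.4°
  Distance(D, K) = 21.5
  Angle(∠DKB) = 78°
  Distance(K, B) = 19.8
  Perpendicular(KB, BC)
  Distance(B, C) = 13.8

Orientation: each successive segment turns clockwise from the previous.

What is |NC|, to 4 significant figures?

12.88

N is at the origin; NM runs at -36.3° with length 28.6, so M = (23.05, -16.93). ∠NME = 42.7° gives ME at -173.6° from the x-axis; with |ME| = 29.9, E = (-6.664, -20.26). ∠MED = 57.1° gives ED at 63.50° from the x-axis; with |ED| = 26.0, D = (4.937, 3.004). ∠EDK = 82.4° gives DK at -34.10° from the x-axis; with |DK| = 21.5, K = (22.74, -9.050). ∠DKB = 78.0° gives KB at -136.1° from the x-axis; with |KB| = 19.8, B = (8.473, -22.78). The perpendicularity gives BC at right angles to KB, so BC runs at 133.9°; with |BC| = 13.8, C = (-1.096, -12.84). Then |NC| = |C − N| = 12.88.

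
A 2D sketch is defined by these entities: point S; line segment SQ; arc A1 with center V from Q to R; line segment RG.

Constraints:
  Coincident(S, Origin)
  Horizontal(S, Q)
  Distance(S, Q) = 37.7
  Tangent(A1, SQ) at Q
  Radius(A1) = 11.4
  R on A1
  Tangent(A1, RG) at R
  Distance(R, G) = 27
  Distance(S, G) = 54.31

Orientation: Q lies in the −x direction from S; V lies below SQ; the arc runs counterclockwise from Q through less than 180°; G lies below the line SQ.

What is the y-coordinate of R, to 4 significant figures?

-16.43

S is at the origin; SQ is horizontal with |SQ| = 37.7 and Q on the −x side, so Q = (-37.70, 0.000). Since A1 is tangent to SQ there, VQ ⟂ SQ, so V = Q + (0, -11.4) = (-37.70, -11.40). Since VR ⟂ RG (tangency), |VG| = √(11.4² + 27.0²) = 29.31 regardless of where R sits on A1. So G lies on both circle(S, 54.31) and circle(V, 29.31); the below-SQ intersection is G = (-36.01, -40.66). R is the foot of the tangent from G: R = (-47.93, -16.43).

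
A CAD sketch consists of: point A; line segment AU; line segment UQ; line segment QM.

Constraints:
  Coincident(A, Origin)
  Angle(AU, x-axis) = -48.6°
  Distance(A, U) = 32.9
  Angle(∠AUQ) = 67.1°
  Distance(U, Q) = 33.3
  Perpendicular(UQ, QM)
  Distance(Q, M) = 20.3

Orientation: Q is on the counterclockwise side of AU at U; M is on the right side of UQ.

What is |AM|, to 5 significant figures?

54.601

A is at the origin; AU runs at -48.6° with length 32.9, so U = 32.9·(cos -48.6°, sin -48.6°) = (21.757, -24.679). ∠AUQ = 67.1°, so UQ runs at -48.6° + (180° − 67.1°) = 64.300° from the x-axis; with |UQ| = 33.3, Q = U + 33.3·(cos 64.300°, sin 64.300°) = (36.198, 5.3272). The perpendicularity gives QM at right angles to UQ; with |QM| = 20.3 on the right of UQ, M = Q + 20.3·(0.90108, -0.43366) = (54.490, -3.4761). Then |AM| = |M − A| = 54.601.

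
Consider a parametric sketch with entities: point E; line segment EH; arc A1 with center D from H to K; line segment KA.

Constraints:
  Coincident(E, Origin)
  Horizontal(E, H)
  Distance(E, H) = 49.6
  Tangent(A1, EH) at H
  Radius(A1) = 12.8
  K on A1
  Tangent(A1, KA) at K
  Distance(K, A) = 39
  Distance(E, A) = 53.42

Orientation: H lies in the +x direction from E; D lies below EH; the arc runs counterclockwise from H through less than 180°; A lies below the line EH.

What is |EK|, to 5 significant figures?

38.436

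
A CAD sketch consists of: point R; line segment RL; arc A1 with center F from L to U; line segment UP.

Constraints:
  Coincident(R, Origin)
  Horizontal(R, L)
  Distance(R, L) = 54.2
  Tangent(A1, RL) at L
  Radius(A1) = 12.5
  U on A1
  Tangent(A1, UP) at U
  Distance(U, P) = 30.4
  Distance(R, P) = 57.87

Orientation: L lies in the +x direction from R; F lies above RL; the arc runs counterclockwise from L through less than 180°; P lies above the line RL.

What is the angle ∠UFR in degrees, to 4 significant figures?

144.6°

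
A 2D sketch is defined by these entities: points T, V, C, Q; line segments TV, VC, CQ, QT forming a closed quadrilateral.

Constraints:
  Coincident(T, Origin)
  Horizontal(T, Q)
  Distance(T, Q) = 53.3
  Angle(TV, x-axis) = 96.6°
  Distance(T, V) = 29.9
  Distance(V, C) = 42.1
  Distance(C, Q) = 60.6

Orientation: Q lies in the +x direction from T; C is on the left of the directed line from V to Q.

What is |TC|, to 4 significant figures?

63.15

Checks: T = (0.00, 0.00) ✓; |VC| = 42.10 ✓; |CQ| = 60.60 ✓.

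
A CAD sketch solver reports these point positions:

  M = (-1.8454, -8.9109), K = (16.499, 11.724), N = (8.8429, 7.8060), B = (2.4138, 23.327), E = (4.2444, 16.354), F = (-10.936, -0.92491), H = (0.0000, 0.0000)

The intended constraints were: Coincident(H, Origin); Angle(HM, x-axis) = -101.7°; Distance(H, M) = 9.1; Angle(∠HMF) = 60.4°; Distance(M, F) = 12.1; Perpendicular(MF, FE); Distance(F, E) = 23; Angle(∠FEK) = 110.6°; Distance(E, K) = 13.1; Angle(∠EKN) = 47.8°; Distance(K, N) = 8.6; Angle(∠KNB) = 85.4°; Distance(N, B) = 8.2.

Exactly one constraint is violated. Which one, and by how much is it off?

Distance(N, B) = 8.2 — off by 8.60.

H = (0.00, 0.00) ✓; HM at -101.7° ✓; |HM| = 9.100 ✓; ∠HMF = 60.40° ✓; |MF| = 12.10 ✓; ∠(MF, FE) = 90.00° ✓; |FE| = 23.00 ✓; ∠FEK = 110.6° ✓; |EK| = 13.10 ✓; ∠EKN = 47.80° ✓; |KN| = 8.600 ✓; ∠KNB = 85.40° ✓; |NB| = 16.80 ✗.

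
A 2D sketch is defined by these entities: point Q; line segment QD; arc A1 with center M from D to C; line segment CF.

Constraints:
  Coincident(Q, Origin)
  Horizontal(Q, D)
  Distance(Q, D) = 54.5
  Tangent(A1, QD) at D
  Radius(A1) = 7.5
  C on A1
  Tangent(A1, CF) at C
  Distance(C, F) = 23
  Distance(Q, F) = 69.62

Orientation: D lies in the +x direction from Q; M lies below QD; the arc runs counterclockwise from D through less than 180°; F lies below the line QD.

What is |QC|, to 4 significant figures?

50.07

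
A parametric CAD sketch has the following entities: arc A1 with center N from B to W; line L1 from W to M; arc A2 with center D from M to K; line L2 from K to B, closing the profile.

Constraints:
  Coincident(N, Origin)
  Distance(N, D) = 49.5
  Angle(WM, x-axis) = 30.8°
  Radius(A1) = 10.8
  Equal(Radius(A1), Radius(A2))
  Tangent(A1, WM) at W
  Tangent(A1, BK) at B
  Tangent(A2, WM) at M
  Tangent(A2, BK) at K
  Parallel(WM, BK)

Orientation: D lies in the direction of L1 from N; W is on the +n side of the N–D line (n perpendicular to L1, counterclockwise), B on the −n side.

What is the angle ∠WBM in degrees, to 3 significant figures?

66.4°

The slot axis is L1's direction at 30.8°, so u = (cos 30.8°, sin 30.8°) = (0.859, 0.512) and n = (−sin 30.8°, cos 30.8°) = (-0.512, 0.859). N is at the origin and D lies 49.5 along u from N, so D = 49.5·u = (42.5, 25.3). Tangency of A1 to both parallel lines with radius 10.8 puts W and B at N ± 10.8·n: W = (-5.53, 9.28), B = (5.53, -9.28). Equal radii place M and K the same way about D: M = D + 10.8·n = (37.0, 34.6), K = D − 10.8·n = (48.0, 16.1). Then cos ∠WBM = BW·BM / (|BW||BM|), giving 66.4°.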